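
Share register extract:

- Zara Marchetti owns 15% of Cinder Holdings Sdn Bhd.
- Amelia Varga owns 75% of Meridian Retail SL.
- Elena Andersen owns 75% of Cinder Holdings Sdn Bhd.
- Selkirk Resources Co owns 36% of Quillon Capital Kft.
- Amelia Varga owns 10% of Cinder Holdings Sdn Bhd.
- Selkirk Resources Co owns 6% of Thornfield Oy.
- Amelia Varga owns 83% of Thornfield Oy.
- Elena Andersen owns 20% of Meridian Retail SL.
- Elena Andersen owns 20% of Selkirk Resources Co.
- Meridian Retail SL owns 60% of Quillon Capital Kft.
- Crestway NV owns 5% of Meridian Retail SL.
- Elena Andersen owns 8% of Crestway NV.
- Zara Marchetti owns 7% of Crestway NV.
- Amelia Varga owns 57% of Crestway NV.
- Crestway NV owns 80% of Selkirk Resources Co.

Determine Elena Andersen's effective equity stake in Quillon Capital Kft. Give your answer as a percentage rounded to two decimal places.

Elena reaches Quillon along 4 paths.
Via Crestway → Selkirk: 8% × 80% × 36% = 2.304%.
Via Selkirk: 20% × 36% = 7.2%.
Via Crestway → Meridian: 8% × 5% × 60% = 0.24%.
Via Meridian: 20% × 60% = 12%.
Total: 2.304% + 7.2% + 0.24% + 12% = 21.744%.
Rounded: 21.74%.

21.74%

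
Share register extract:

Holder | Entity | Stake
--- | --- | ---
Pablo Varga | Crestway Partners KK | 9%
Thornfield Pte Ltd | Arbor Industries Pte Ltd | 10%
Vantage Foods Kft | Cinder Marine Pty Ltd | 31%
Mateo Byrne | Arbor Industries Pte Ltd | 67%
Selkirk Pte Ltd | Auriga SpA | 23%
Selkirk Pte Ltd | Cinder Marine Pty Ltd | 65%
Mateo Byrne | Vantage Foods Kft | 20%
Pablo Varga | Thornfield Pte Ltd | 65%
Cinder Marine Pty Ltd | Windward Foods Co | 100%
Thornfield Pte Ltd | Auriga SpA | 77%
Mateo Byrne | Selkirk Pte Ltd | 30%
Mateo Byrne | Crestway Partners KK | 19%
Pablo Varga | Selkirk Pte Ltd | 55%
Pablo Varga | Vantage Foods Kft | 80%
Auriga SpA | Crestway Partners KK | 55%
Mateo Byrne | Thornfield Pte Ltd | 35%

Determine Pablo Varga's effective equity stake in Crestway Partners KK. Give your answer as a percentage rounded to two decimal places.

Pablo reaches Crestway along 3 paths.
Via Thornfield → Auriga: 65% × 77% × 55% = 27.5275%.
Via Selkirk → Auriga: 55% × 23% × 55% = 6.9575%.
Direct stake: 9% = 9%.
Total: 27.5275% + 6.9575% + 9% = 43.485%.
Rounded: 43.49%.

43.49%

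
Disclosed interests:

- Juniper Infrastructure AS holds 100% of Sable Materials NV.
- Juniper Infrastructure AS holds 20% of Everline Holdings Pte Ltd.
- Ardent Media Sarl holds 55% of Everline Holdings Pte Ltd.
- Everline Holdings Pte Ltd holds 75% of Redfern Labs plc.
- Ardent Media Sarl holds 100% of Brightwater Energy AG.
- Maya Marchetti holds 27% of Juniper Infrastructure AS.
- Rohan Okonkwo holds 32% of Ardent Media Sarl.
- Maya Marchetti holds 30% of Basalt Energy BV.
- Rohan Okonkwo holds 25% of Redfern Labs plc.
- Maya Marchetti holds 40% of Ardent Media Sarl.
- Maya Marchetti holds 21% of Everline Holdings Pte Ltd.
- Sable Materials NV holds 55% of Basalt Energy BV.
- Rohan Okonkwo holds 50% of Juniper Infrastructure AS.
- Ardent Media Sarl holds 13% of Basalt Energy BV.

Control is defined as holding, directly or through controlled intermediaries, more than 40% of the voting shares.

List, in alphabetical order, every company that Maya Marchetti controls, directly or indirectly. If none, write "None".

None

Maya's largest direct stake is 40% in Ardent, which does not meet the threshold.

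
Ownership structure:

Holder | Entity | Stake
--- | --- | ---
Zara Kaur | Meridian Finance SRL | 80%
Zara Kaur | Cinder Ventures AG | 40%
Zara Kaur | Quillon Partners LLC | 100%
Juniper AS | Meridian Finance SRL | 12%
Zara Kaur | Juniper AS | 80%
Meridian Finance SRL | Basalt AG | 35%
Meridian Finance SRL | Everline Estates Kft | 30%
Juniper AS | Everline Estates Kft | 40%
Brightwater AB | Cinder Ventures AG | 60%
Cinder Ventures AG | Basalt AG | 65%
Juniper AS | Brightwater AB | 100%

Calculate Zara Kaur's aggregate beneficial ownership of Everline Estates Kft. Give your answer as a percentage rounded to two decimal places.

58.88%

Zara reaches Everline along 3 paths.
Via Meridian: 80% × 30% = 24%.
Via Juniper → Meridian: 80% × 12% × 30% = 2.88%.
Via Juniper: 80% × 40% = 32%.
Total: 24% + 2.88% + 32% = 58.88%.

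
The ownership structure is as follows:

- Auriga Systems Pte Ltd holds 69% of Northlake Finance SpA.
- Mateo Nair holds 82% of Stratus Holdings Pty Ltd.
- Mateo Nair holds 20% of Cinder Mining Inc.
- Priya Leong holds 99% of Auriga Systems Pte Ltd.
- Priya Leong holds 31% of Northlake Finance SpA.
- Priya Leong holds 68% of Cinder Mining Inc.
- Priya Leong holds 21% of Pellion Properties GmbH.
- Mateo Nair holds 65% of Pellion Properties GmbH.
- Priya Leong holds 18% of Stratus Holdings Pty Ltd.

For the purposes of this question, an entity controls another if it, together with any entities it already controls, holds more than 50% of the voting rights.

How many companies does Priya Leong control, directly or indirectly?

3

Priya holds 68% of Cinder, so Priya controls Cinder.
Priya holds 99% of Auriga, so Priya controls Auriga.
Auriga and Priya together hold 69% + 31% = 100% of Northlake, so Priya controls Northlake.
No other company's threshold is met.
Priya controls 3 companies.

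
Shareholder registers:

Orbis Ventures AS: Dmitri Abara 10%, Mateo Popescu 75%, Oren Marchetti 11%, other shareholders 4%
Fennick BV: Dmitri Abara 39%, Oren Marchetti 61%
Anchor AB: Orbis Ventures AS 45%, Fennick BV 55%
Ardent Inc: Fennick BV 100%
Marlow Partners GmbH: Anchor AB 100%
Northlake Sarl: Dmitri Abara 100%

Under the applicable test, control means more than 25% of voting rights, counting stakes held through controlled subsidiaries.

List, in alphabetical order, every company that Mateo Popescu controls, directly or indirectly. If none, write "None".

Mateo holds 75% of Orbis, so Mateo controls Orbis.
Orbis holds 45% of Anchor, so Mateo controls Anchor.
Anchor holds 100% of Marlow, so Mateo controls Marlow.
No other company's threshold is met.

Anchor AB, Marlow Partners GmbH, Orbis Ventures AS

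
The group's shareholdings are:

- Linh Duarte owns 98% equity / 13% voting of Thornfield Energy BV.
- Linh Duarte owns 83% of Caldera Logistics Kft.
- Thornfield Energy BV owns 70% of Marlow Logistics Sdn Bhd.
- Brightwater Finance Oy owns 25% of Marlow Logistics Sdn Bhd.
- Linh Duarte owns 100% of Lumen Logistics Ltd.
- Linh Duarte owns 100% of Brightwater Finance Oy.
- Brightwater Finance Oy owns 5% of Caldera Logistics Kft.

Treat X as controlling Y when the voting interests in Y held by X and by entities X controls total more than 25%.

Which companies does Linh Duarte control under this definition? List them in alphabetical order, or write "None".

Linh holds 100% of Brightwater, so Linh controls Brightwater.
Linh holds 100% of Lumen, so Linh controls Lumen.
Linh and Brightwater together hold 83% + 5% = 88% of Caldera, so Linh controls Caldera.
No other company's threshold is met.

Brightwater Finance Oy, Caldera Logistics Kft, Lumen Logistics Ltd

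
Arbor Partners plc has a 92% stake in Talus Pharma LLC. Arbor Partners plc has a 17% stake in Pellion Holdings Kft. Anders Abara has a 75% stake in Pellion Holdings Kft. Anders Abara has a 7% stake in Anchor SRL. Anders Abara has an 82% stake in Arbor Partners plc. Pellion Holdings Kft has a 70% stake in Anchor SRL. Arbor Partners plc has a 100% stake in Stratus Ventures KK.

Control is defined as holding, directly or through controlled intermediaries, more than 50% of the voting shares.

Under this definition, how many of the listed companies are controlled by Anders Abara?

Anders holds 82% of Arbor, so Anders controls Arbor.
Arbor holds 92% of Talus, so Anders controls Talus.
Arbor holds 100% of Stratus, so Anders controls Stratus.
Anders and Arbor together hold 75% + 17% = 92% of Pellion, so Anders controls Pellion.
Anders and Pellion together hold 7% + 70% = 77% of Anchor, so Anders controls Anchor.
Anders controls 5 companies.

5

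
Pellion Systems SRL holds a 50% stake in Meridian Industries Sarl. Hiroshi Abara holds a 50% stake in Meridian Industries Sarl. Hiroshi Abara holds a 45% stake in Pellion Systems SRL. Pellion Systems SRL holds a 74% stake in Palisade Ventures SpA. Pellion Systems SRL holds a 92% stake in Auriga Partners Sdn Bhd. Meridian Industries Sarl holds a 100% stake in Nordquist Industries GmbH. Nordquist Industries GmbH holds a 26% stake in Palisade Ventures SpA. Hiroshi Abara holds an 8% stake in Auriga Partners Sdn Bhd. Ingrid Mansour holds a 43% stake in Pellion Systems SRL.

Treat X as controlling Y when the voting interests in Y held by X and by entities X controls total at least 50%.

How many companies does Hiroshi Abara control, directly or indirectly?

2

Hiroshi holds 50% of Meridian, so Hiroshi controls Meridian.
Meridian holds 100% of Nordquist, so Hiroshi controls Nordquist.
No other company's threshold is met.
Hiroshi controls 2 companies.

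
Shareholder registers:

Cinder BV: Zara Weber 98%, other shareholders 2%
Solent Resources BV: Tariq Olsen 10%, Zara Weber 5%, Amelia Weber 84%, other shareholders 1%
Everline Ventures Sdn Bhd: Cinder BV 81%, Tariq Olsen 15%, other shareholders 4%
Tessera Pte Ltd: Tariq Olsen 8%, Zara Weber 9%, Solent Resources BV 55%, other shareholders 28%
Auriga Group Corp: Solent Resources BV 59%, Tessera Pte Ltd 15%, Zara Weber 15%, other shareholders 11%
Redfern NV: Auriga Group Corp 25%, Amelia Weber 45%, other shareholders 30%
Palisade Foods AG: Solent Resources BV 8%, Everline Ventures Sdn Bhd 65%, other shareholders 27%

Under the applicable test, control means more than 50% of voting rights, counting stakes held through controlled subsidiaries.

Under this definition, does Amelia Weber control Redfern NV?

Amelia holds 84% of Solent, so Amelia controls Solent.
Solent holds 55% of Tessera, so Amelia controls Tessera.
Solent and Tessera together hold 59% + 15% = 74% of Auriga, so Amelia controls Auriga.
Auriga and Amelia together hold 25% + 45% = 70% of Redfern, so Amelia controls Redfern.

Yes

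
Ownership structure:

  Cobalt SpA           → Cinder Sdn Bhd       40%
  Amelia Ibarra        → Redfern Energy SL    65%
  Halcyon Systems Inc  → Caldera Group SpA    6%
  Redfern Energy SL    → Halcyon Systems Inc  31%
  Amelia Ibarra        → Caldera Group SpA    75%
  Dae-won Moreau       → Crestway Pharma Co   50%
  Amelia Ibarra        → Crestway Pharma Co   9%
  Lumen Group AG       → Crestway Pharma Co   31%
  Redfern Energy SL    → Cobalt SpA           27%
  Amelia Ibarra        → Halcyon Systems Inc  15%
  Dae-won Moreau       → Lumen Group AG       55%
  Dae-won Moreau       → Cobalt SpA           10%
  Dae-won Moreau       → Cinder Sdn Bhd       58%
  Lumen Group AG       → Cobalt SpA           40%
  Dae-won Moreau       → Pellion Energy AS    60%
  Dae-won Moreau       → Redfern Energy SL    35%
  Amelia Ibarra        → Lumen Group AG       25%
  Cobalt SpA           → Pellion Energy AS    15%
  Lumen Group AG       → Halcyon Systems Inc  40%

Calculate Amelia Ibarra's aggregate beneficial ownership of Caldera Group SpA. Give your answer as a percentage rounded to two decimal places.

Amelia reaches Caldera along 4 paths.
Direct stake: 75% = 75%.
Via Lumen → Halcyon: 25% × 40% × 6% = 0.6%.
Via Redfern → Halcyon: 65% × 31% × 6% = 1.209%.
Via Halcyon: 15% × 6% = 0.9%.
Total: 75% + 0.6% + 1.209% + 0.9% = 77.709%.
Rounded: 77.71%.

77.71%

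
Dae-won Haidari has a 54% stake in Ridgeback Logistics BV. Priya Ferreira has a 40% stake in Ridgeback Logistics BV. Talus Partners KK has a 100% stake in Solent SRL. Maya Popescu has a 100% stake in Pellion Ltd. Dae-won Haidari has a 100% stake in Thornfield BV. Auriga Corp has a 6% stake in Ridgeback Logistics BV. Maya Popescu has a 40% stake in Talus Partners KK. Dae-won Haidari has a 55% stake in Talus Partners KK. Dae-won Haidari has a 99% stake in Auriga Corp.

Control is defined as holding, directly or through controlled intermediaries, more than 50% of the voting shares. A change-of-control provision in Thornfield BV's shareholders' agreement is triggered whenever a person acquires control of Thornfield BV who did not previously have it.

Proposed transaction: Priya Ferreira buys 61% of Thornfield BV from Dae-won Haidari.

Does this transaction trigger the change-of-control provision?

The purchase adds only to Priya's holdings (Dae-won's stake shrinks), so Priya is the only person who could newly come to control Thornfield.
Priya's largest direct stake is 40% in Ridgeback, which does not meet the threshold, so Priya controls no company.
Neither Priya nor any entity Priya controls holds any voting interest in Thornfield.
So before the transaction, Priya does not control Thornfield.
After the purchase, Priya holds 61% of Thornfield directly, and Dae-won's stake falls to 39%.
Priya holds 61% of Thornfield, so Priya controls Thornfield.
Priya did not control Thornfield before and does after, so the clause is triggered.

Yes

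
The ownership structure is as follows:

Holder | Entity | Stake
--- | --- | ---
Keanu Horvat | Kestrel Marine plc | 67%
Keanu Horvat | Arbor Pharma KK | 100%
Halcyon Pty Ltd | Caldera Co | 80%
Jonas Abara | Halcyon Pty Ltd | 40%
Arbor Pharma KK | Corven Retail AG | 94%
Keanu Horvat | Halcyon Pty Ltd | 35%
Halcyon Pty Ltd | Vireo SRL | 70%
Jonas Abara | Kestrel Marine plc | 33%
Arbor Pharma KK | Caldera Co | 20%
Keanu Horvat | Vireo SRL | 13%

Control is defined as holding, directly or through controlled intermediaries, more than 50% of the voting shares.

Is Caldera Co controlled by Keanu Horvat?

Keanu holds 100% of Arbor, so Keanu controls Arbor.
Keanu holds 67% of Kestrel, so Keanu controls Kestrel.
Arbor holds 94% of Corven, so Keanu controls Corven.
In Caldera, Keanu's side holds only 20%, not > 50%.
So Keanu does not control Caldera.

No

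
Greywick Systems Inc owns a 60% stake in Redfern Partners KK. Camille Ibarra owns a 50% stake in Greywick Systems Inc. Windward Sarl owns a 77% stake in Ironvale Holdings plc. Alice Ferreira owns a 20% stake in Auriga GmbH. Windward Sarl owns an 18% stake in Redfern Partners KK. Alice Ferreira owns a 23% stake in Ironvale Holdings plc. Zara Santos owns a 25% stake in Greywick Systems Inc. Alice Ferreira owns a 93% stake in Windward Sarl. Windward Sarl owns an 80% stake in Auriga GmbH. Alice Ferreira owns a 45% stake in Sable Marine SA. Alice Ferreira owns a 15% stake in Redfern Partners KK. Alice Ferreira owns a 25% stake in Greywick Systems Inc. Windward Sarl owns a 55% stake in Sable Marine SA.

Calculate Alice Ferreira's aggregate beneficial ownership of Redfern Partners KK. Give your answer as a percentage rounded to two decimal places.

Alice reaches Redfern along 3 paths.
Via Windward: 93% × 18% = 16.74%.
Via Greywick: 25% × 60% = 15%.
Direct stake: 15% = 15%.
Total: 16.74% + 15% + 15% = 46.74%.

46.74%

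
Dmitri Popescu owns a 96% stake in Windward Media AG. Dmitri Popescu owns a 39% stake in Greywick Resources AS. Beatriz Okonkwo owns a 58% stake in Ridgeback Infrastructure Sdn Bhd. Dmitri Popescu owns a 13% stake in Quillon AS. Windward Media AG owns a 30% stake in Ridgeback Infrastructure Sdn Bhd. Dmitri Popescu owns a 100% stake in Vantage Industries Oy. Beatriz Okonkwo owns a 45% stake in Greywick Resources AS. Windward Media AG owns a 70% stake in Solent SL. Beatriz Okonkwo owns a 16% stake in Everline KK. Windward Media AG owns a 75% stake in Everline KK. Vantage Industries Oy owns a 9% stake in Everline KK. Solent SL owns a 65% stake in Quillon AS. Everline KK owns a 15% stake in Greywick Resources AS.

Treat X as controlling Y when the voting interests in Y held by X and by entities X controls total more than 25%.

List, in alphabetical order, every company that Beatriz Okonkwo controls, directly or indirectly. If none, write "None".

Greywick Resources AS, Ridgeback Infrastructure Sdn Bhd

Beatriz holds 58% of Ridgeback, so Beatriz controls Ridgeback.
Beatriz holds 45% of Greywick, so Beatriz controls Greywick.
No other company's threshold is met.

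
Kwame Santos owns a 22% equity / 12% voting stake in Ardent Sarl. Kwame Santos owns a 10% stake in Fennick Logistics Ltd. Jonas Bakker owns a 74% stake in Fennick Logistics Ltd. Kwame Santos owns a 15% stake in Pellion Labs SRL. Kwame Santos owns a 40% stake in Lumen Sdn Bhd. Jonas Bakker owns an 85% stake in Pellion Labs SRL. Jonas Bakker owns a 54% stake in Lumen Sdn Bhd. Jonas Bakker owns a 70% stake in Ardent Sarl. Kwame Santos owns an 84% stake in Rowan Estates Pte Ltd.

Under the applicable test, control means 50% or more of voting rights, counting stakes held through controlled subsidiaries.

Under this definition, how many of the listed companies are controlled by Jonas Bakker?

4

Jonas holds 74% of Fennick, so Jonas controls Fennick.
Jonas holds 85% of Pellion, so Jonas controls Pellion.
Jonas holds 70% of Ardent, so Jonas controls Ardent.
Jonas holds 54% of Lumen, so Jonas controls Lumen.
No other company's threshold is met.
Jonas controls 4 companies.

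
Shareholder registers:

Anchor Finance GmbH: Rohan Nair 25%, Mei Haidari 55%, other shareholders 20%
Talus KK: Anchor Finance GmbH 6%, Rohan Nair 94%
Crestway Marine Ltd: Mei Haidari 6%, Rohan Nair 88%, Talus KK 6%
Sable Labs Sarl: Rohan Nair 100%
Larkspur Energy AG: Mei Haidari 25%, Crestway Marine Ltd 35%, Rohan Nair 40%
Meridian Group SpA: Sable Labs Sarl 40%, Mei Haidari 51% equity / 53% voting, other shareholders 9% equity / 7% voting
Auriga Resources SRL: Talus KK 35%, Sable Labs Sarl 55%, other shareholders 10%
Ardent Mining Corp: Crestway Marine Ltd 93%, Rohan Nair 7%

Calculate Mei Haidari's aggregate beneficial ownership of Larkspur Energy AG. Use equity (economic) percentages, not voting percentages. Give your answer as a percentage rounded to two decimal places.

27.17%

Mei reaches Larkspur along 3 paths.
Direct stake: 25% = 25%.
Via Crestway: 6% × 35% = 2.1%.
Via Anchor → Talus → Crestway: 55% × 6% × 6% × 35% = 0.0693%.
Total: 25% + 2.1% + 0.0693% = 27.1693%.
Rounded: 27.17%.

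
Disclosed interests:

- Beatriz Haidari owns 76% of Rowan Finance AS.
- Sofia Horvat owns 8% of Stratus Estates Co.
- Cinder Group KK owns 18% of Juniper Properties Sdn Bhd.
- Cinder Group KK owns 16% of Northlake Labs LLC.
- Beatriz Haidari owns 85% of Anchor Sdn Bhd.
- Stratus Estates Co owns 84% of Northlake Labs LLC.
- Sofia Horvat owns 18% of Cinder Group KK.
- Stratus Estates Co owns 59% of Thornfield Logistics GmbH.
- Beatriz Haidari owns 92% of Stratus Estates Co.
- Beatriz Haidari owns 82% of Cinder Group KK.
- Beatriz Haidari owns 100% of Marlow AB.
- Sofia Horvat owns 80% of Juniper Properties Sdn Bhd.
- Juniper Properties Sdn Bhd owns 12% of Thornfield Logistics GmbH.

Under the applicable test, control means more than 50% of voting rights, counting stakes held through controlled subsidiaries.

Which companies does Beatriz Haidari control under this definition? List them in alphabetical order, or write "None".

Beatriz holds 92% of Stratus, so Beatriz controls Stratus.
Beatriz holds 76% of Rowan, so Beatriz controls Rowan.
Beatriz holds 82% of Cinder, so Beatriz controls Cinder.
Cinder and Stratus together hold 16% + 84% = 100% of Northlake, so Beatriz controls Northlake.
Beatriz holds 85% of Anchor, so Beatriz controls Anchor.
Stratus holds 59% of Thornfield, so Beatriz controls Thornfield.
Beatriz holds 100% of Marlow, so Beatriz controls Marlow.
No other company's threshold is met.

Anchor Sdn Bhd, Cinder Group KK, Marlow AB, Northlake Labs LLC, Rowan Finance AS, Stratus Estates Co, Thornfield Logistics GmbH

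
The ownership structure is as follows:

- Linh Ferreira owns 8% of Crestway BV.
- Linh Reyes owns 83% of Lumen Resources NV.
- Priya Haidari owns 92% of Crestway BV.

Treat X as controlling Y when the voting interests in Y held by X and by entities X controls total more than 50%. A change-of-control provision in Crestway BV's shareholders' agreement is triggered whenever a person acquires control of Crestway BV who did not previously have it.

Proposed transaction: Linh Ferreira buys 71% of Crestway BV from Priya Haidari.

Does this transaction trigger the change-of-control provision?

The purchase adds only to Linh Ferreira's holdings (Priya's stake shrinks), so Linh Ferreira is the only person who could newly come to control Crestway.
Linh Ferreira's largest direct stake is 8% in Crestway, which does not meet the threshold, so Linh Ferreira controls no company.
In Crestway, Linh Ferreira's side holds only 8%, not > 50%.
So before the transaction, Linh Ferreira does not control Crestway.
After the purchase, Linh Ferreira's direct stake in Crestway rises to 8% + 71% = 79%, and Priya's stake falls to 21%.
Linh Ferreira holds 79% of Crestway, so Linh Ferreira controls Crestway.
Linh Ferreira did not control Crestway before and does after, so the clause is triggered.

Yes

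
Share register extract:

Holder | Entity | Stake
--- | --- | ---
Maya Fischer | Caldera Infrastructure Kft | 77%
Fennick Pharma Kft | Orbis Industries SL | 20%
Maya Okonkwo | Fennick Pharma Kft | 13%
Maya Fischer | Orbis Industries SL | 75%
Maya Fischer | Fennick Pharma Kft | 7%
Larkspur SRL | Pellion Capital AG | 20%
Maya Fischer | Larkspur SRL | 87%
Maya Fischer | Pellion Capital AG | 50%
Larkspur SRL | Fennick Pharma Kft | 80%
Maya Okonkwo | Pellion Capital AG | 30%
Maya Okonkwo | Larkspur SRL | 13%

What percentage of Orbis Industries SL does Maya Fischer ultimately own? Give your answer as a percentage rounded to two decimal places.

90.32%

Maya Fischer reaches Orbis along 3 paths.
Direct stake: 75% = 75%.
Via Larkspur → Fennick: 87% × 80% × 20% = 13.92%.
Via Fennick: 7% × 20% = 1.4%.
Total: 75% + 13.92% + 1.4% = 90.32%.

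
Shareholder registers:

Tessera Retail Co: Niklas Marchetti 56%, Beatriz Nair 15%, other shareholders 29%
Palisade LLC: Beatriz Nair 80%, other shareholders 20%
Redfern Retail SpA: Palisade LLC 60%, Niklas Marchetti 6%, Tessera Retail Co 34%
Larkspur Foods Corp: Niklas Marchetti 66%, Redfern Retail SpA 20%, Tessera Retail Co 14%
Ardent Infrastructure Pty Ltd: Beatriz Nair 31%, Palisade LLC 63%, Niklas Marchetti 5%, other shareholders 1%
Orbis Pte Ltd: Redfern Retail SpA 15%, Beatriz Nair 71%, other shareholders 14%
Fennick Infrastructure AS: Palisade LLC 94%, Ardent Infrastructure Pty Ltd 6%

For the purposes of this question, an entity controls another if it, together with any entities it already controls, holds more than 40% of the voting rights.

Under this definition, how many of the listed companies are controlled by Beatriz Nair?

5

Beatriz holds 80% of Palisade, so Beatriz controls Palisade.
Palisade holds 60% of Redfern, so Beatriz controls Redfern.
Beatriz and Palisade together hold 31% + 63% = 94% of Ardent, so Beatriz controls Ardent.
Redfern and Beatriz together hold 15% + 71% = 86% of Orbis, so Beatriz controls Orbis.
Palisade and Ardent together hold 94% + 6% = 100% of Fennick, so Beatriz controls Fennick.
No other company's threshold is met.
Beatriz controls 5 companies.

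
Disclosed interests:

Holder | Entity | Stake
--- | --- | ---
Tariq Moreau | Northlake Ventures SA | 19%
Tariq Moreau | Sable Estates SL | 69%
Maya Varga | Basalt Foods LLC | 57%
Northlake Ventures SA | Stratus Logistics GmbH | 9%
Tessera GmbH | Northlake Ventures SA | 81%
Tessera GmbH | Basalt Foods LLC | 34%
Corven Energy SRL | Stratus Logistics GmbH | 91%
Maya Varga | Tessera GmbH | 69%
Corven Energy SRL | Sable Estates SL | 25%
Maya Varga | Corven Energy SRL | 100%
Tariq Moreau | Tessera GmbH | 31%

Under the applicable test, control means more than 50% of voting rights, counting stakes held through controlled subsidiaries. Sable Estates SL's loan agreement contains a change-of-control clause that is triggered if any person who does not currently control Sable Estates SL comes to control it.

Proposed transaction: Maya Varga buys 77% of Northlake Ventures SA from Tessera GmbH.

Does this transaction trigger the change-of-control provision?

No

The purchase adds only to Maya's holdings (Tessera's stake shrinks), so Maya is the only person who could newly come to control Sable.
Maya holds 69% of Tessera, so Maya controls Tessera.
Maya holds 100% of Corven, so Maya controls Corven.
Tessera holds 81% of Northlake, so Maya controls Northlake.
Tessera and Maya together hold 34% + 57% = 91% of Basalt, so Maya controls Basalt.
Corven and Northlake together hold 91% + 9% = 100% of Stratus, so Maya controls Stratus.
In Sable, Maya's side holds only 25%, not > 50%.
So before the transaction, Maya does not control Sable.
After the purchase, Maya holds 77% of Northlake directly, and Tessera's stake falls to 4%.
Tessera and Maya together hold 4% + 77% = 81% of Northlake, so Maya controls Northlake.
After the transaction, Maya's side holds 25% of Sable, not > 50%, so Maya still does not control Sable.
No new person acquires control, so the clause is not triggered.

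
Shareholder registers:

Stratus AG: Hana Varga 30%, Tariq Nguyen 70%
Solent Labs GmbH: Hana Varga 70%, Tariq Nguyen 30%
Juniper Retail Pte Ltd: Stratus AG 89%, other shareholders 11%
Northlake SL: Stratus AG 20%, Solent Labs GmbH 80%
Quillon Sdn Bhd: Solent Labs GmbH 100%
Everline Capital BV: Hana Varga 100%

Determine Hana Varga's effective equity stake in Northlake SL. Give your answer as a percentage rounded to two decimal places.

Hana reaches Northlake along 2 paths.
Via Stratus: 30% × 20% = 6%.
Via Solent: 70% × 80% = 56%.
Total: 6% + 56% = 62%.
Rounded: 62.00%.

62.00%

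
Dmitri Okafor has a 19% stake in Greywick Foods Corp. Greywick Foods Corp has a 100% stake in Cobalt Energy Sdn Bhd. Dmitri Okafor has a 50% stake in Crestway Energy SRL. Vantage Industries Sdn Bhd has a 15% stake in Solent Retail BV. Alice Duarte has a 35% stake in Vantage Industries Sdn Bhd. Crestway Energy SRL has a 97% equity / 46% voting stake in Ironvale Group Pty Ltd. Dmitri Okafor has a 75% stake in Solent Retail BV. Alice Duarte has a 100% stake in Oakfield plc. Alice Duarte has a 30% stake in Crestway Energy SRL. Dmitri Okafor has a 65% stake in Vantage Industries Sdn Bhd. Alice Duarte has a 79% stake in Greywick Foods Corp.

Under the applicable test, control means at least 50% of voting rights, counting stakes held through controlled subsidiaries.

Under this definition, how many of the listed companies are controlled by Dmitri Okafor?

Dmitri holds 65% of Vantage, so Dmitri controls Vantage.
Dmitri holds 50% of Crestway, so Dmitri controls Crestway.
Vantage and Dmitri together hold 15% + 75% = 90% of Solent, so Dmitri controls Solent.
No other company's threshold is met.
Dmitri controls 3 companies.

3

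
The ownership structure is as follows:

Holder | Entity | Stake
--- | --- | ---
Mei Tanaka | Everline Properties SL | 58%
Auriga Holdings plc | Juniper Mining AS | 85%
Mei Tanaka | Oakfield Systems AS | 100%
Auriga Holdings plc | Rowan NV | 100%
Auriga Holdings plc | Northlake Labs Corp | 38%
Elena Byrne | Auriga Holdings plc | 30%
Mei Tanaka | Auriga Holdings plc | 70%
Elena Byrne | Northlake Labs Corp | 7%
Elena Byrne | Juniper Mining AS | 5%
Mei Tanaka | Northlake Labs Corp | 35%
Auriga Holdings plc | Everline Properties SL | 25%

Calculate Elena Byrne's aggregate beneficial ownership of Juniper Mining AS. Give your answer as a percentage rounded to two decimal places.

30.50%

Elena reaches Juniper along 2 paths.
Via Auriga: 30% × 85% = 25.5%.
Direct stake: 5% = 5%.
Total: 25.5% + 5% = 30.5%.
Rounded: 30.50%.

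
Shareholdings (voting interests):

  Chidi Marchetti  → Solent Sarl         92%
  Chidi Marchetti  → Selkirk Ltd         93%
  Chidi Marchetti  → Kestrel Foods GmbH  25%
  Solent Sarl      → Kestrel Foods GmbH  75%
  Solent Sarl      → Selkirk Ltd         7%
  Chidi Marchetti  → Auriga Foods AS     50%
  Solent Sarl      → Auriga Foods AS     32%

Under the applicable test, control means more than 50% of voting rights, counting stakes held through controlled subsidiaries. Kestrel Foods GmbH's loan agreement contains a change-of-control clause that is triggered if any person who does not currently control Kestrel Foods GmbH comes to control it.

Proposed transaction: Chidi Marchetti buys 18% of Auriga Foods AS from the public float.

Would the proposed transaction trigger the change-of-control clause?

No

The purchase changes only Chidi's holdings, so Chidi is the only person who could newly come to control Kestrel.
Chidi holds 92% of Solent, so Chidi controls Solent.
Solent and Chidi together hold 75% + 25% = 100% of Kestrel, so Chidi controls Kestrel.
So Chidi already controls Kestrel before the transaction.
After the purchase, Chidi's direct stake in Auriga rises to 50% + 18% = 68%.
Chidi controlled Kestrel already, so this is not a new person acquiring control; every other person's position is unchanged or reduced.
No new person acquires control, so the clause is not triggered.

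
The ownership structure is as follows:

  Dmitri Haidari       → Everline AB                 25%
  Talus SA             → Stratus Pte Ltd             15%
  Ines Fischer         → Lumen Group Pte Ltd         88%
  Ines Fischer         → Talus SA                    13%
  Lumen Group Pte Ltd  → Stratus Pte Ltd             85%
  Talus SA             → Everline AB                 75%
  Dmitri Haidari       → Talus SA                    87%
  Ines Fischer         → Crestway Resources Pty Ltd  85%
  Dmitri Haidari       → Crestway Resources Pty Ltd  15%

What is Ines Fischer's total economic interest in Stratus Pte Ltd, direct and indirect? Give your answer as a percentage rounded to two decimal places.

Ines reaches Stratus along 2 paths.
Via Talus: 13% × 15% = 1.95%.
Via Lumen: 88% × 85% = 74.8%.
Total: 1.95% + 74.8% = 76.75%.

76.75%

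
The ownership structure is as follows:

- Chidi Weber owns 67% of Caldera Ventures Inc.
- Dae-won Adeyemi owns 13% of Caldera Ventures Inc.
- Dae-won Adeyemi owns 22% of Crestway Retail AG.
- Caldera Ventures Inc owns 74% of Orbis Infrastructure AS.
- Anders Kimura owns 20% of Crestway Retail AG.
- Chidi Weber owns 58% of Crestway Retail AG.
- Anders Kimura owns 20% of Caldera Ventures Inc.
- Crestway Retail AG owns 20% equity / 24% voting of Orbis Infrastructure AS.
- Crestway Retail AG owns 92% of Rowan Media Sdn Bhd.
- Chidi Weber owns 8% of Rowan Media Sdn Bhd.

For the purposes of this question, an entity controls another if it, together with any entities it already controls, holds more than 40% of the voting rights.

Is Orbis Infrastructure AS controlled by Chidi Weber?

Chidi holds 67% of Caldera, so Chidi controls Caldera.
Chidi holds 58% of Crestway, so Chidi controls Crestway.
Caldera and Crestway together hold 74% + 24% = 98% of Orbis, so Chidi controls Orbis.

Yes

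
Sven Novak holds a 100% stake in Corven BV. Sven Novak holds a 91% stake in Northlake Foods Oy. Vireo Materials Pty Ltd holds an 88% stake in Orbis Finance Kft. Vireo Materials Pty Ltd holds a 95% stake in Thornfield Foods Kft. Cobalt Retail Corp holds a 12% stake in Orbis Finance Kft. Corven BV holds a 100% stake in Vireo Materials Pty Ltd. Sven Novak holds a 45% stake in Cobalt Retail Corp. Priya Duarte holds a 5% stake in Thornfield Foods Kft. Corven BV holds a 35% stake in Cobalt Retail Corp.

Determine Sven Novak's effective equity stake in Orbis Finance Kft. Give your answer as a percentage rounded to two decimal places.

Sven reaches Orbis along 3 paths.
Via Corven → Vireo: 100% × 100% × 88% = 88%.
Via Corven → Cobalt: 100% × 35% × 12% = 4.2%.
Via Cobalt: 45% × 12% = 5.4%.
Total: 88% + 4.2% + 5.4% = 97.6%.
Rounded: 97.60%.

97.60%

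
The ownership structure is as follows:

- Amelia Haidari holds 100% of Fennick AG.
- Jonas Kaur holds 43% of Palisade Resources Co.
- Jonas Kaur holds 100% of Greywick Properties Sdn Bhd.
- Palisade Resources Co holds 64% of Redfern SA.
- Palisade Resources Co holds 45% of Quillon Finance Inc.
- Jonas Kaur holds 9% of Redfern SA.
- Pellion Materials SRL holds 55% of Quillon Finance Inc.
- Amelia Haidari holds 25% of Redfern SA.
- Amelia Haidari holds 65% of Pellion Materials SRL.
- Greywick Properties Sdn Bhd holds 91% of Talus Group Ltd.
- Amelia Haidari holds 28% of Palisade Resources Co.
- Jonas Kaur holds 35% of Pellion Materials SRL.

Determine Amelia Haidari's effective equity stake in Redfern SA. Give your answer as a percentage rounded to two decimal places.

42.92%

Amelia reaches Redfern along 2 paths.
Direct stake: 25% = 25%.
Via Palisade: 28% × 64% = 17.92%.
Total: 25% + 17.92% = 42.92%.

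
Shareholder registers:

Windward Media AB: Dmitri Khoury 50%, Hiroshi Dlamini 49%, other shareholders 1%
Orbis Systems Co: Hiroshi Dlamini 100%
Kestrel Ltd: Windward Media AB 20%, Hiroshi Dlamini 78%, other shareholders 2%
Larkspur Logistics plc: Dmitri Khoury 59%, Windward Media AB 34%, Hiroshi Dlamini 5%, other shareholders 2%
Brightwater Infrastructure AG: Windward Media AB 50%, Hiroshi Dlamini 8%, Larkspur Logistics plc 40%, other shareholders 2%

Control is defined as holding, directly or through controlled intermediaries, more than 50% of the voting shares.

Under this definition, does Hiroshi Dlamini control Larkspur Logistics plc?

No

Hiroshi holds 100% of Orbis, so Hiroshi controls Orbis.
Hiroshi holds 78% of Kestrel, so Hiroshi controls Kestrel.
In Larkspur, Hiroshi's side holds only 5%, not > 50%.
So Hiroshi does not control Larkspur.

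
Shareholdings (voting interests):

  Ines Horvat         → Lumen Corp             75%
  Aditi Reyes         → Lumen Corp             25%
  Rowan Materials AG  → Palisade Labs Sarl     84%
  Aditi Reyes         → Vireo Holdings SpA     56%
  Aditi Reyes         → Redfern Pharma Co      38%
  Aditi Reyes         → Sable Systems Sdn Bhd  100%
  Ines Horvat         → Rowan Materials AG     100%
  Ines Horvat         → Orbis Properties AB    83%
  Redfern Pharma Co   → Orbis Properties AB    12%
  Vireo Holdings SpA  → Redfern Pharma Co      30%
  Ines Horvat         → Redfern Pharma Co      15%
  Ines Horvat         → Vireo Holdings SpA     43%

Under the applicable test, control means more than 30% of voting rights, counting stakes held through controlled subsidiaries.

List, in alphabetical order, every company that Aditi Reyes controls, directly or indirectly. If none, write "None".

Redfern Pharma Co, Sable Systems Sdn Bhd, Vireo Holdings SpA

Aditi holds 56% of Vireo, so Aditi controls Vireo.
Vireo and Aditi together hold 30% + 38% = 68% of Redfern, so Aditi controls Redfern.
Aditi holds 100% of Sable, so Aditi controls Sable.
No other company's threshold is met.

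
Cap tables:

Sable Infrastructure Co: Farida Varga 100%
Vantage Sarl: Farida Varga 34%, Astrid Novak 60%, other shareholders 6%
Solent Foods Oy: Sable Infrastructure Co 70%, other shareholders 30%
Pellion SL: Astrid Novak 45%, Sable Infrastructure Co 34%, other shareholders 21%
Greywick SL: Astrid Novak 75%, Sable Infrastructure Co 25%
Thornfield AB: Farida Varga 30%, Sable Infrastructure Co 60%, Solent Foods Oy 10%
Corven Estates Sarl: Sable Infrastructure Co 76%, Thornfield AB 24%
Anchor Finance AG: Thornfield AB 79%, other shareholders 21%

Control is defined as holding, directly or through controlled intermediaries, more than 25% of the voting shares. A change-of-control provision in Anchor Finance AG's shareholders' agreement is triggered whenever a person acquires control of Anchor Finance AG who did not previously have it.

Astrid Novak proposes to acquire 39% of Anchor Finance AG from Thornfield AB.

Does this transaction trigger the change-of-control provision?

Yes

The purchase adds only to Astrid's holdings (Thornfield's stake shrinks), so Astrid is the only person who could newly come to control Anchor.
Astrid holds 60% of Vantage, so Astrid controls Vantage.
Astrid holds 45% of Pellion, so Astrid controls Pellion.
Astrid holds 75% of Greywick, so Astrid controls Greywick.
Neither Astrid nor any entity Astrid controls holds any voting interest in Anchor.
So before the transaction, Astrid does not control Anchor.
After the purchase, Astrid holds 39% of Anchor directly, and Thornfield's stake falls to 40%.
Astrid holds 39% of Anchor, so Astrid controls Anchor.
Astrid did not control Anchor before and does after, so the clause is triggered.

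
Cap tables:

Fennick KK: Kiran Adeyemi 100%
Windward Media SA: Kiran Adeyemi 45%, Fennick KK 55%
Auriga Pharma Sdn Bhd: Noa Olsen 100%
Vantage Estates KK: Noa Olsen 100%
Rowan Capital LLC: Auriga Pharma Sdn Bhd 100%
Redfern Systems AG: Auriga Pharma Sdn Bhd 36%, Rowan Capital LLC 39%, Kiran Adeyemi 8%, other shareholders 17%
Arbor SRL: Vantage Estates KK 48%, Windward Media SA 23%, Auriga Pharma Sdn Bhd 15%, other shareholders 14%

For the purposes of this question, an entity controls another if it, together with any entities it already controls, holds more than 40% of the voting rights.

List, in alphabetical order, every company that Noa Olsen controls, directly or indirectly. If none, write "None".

Noa holds 100% of Auriga, so Noa controls Auriga.
Noa holds 100% of Vantage, so Noa controls Vantage.
Auriga holds 100% of Rowan, so Noa controls Rowan.
Auriga and Rowan together hold 36% + 39% = 75% of Redfern, so Noa controls Redfern.
Vantage and Auriga together hold 48% + 15% = 63% of Arbor, so Noa controls Arbor.
No other company's threshold is met.

Arbor SRL, Auriga Pharma Sdn Bhd, Redfern Systems AG, Rowan Capital LLC, Vantage Estates KK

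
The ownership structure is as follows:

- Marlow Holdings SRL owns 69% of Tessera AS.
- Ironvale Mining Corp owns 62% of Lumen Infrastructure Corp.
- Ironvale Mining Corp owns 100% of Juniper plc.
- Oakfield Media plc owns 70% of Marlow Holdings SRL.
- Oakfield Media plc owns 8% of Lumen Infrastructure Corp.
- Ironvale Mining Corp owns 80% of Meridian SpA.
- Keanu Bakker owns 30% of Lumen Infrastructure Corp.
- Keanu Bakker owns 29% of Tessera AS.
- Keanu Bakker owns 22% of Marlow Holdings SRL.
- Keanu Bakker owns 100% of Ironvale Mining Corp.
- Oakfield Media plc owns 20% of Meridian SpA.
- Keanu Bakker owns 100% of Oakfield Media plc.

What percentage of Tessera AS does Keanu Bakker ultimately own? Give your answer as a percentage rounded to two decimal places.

92.48%

Keanu reaches Tessera along 3 paths.
Via Marlow: 22% × 69% = 15.18%.
Via Oakfield → Marlow: 100% × 70% × 69% = 48.3%.
Direct stake: 29% = 29%.
Total: 15.18% + 48.3% + 29% = 92.48%.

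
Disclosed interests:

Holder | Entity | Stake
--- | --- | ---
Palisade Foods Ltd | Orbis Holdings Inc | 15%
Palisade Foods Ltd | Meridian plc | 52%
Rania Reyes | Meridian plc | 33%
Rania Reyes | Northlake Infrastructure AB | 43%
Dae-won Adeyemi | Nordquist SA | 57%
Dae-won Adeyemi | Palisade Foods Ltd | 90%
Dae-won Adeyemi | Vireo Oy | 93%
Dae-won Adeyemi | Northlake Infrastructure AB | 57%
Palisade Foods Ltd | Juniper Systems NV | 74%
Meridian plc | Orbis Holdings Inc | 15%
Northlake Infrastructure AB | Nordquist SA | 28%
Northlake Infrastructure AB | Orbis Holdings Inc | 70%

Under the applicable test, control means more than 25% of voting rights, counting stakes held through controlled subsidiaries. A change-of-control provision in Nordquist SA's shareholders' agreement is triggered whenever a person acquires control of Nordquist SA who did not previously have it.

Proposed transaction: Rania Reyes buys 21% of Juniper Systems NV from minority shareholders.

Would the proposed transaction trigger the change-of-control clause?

No

The purchase changes only Rania's holdings, so Rania is the only person who could newly come to control Nordquist.
Rania holds 43% of Northlake, so Rania controls Northlake.
Northlake holds 28% of Nordquist, so Rania controls Nordquist.
So Rania already controls Nordquist before the transaction.
After the purchase, Rania holds 21% of Juniper directly.
Rania controlled Nordquist already, so this is not a new person acquiring control; every other person's position is unchanged or reduced.
No new person acquires control, so the clause is not triggered.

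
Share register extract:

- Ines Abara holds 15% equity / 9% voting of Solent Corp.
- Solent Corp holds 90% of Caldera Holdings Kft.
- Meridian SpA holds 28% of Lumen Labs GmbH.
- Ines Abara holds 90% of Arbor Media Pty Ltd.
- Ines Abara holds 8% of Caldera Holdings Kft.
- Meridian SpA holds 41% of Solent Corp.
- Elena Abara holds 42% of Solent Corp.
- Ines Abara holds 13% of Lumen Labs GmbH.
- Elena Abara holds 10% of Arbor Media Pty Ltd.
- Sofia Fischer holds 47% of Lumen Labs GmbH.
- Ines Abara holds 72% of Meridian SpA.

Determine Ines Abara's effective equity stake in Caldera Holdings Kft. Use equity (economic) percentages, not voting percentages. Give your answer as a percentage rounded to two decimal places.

Ines reaches Caldera along 3 paths.
Direct stake: 8% = 8%.
Via Solent: 15% × 90% = 13.5%.
Via Meridian → Solent: 72% × 41% × 90% = 26.568%.
Total: 8% + 13.5% + 26.568% = 48.068%.
Rounded: 48.07%.

48.07%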